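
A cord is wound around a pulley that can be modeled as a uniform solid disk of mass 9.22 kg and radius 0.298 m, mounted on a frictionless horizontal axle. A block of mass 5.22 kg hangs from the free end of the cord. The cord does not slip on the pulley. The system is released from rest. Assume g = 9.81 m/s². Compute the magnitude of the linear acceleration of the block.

I = ½MR² = (1/2)(9.22)(0.298)² = 0.4094 kg·m².
Block: mg − T = ma. Pulley: TR = Iα. No-slip: a = αR, so T = (I/R²)a = 4.610·a.
Then mg = (m + 4.610)a, so a = (5.22)(9.81)/(5.22 + 4.610) = 5.209 m/s².

a ≈ 5.21 m/s²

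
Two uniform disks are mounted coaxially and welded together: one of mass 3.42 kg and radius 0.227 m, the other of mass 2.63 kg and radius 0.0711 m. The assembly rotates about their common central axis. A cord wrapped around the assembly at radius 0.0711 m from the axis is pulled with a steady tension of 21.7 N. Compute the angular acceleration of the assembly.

I = ½M₁R₁² + ½M₂R₂² = ½(3.42)(0.227)² + ½(2.63)(0.0711)² = 0.09476 kg·m².
τ = F r = (21.7)(0.0711) = 1.543 N·m.
α = τ/I = 1.543/0.09476 = 16.28 rad/s².

α ≈ 16.3 rad/s²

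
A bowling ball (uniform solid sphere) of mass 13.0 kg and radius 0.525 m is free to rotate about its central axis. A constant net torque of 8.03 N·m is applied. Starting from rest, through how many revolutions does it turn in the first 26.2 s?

I = (2/5)MR² = (2/5)(13.0)(0.525)² = 1.433 kg·m².
α = τ/I = 8.03/1.433 = 5.603 rad/s².
θ = ½αt² = ½(5.603)(26.2)² = 1923 rad.
Revolutions = θ/(2π) = 306.0.

≈ 306 revolutions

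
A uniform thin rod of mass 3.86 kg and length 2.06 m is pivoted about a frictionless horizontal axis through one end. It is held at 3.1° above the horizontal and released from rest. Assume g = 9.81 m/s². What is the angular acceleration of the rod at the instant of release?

About the pivot, I = (1/3)ML² = (1/3)(3.86)(2.06)² = 5.460 kg·m².
The weight acts at the center, a distance L/2 = 1.030 m from the pivot; τ = Mg(L/2) cos 3.1° = 38.95 N·m.
α = τ/I = 38.95/5.460 = 7.133 rad/s².

α ≈ 7.13 rad/s²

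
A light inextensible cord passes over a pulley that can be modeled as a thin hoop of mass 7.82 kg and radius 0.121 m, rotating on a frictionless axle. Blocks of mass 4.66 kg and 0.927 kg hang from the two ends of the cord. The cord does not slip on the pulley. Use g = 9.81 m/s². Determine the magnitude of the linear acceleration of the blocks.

I = MR² = (7.82)(0.121)² = 0.1145 kg·m².
Heavier block: m₁g − T₁ = m₁a. Lighter block: T₂ − m₂g = m₂a.
Pulley: (T₁ − T₂)R = Iα = I(a/R), so T₁ − T₂ = (I/R²)a = 1·M_p a = 7.820·a.
Adding the three: (m₁ − m₂)g = (m₁ + m₂ + 7.820)a, so a = (4.66 − 0.927)(9.81)/(4.66 + 0.927 + 7.820) = 2.731 m/s².

a ≈ 2.73 m/s²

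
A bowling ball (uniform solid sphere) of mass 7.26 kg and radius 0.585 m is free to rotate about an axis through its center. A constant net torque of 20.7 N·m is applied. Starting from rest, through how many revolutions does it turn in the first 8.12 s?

I = (2/5)MR² = (2/5)(7.26)(0.585)² = 0.9938 kg·m².
α = τ/I = 20.7/0.9938 = 20.83 rad/s².
θ = ½αt² = ½(20.83)(8.12)² = 686.7 rad.
Revolutions = θ/(2π) = 109.3.

≈ 109 revolutions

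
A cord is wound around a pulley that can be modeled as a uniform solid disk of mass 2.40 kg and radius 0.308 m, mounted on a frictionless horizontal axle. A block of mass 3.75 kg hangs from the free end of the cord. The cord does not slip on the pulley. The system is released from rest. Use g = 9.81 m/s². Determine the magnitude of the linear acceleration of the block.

I = ½MR² = (1/2)(2.40)(0.308)² = 0.1138 kg·m².
Block: mg − T = ma. Pulley: TR = Iα. No-slip: a = αR, so T = (I/R²)a = 1.200·a.
Then mg = (m + 1.200)a, so a = (3.75)(9.81)/(3.75 + 1.200) = 7.432 m/s².

a ≈ 7.43 m/s²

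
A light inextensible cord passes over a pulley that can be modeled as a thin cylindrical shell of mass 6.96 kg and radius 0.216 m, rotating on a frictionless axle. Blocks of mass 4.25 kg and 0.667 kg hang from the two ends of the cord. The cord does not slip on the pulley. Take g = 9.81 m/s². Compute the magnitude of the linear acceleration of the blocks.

I = MR² = (6.96)(0.216)² = 0.3247 kg·m².
Heavier block: m₁g − T₁ = m₁a. Lighter block: T₂ − m₂g = m₂a.
Pulley: (T₁ − T₂)R = Iα = I(a/R), so T₁ − T₂ = (I/R²)a = 1·M_p a = 6.960·a.
Adding the three: (m₁ − m₂)g = (m₁ + m₂ + 6.960)a, so a = (4.25 − 0.667)(9.81)/(4.25 + 0.667 + 6.960) = 2.959 m/s².

a ≈ 2.96 m/s²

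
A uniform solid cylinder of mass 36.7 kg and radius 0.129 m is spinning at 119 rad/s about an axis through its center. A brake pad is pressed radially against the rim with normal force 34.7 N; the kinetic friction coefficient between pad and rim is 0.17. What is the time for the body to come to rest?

I = ½MR² = (1/2)(36.7)(0.129)² = 0.3054 kg·m².
Friction force f = μN = (0.17)(34.7) = 5.899 N at the rim; torque magnitude τ = fR = 0.7610 N·m, opposing ω.
|α| = τ/I = 0.7610/0.3054 = 2.492 rad/s² (deceleration).
0 = ω₀ − |α|t ⇒ t = ω₀/|α| = 119/2.492 = 47.75 s.

t ≈ 47.8 s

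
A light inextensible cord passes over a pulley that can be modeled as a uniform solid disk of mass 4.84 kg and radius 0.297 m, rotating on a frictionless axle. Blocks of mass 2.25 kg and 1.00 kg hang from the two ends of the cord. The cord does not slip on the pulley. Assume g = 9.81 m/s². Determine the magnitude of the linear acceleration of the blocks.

a ≈ 2.16 m/s²

I = ½MR² = (1/2)(4.84)(0.297)² = 0.2135 kg·m².
Heavier block: m₁g − T₁ = m₁a. Lighter block: T₂ − m₂g = m₂a.
Pulley: (T₁ − T₂)R = Iα = I(a/R), so T₁ − T₂ = (I/R²)a = (1/2)M_p a = 2.420·a.
Adding the three: (m₁ − m₂)g = (m₁ + m₂ + 2.420)a, so a = (2.25 − 1.00)(9.81)/(2.25 + 1.00 + 2.420) = 2.163 m/s².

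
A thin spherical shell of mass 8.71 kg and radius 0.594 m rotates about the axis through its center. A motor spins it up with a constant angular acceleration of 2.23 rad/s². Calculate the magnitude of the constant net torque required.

I = (2/3)MR² = (2/3)(8.71)(0.594)² = 2.049 kg·m².
τ = Iα = (2.049)(2.230) = 4.569 N·m.

τ ≈ 4.57 N·m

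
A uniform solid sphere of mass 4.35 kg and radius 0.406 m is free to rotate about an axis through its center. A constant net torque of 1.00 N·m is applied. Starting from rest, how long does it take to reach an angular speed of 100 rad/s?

t ≈ 28.7 s

I = (2/5)MR² = (2/5)(4.35)(0.406)² = 0.2868 kg·m².
α = τ/I = 1.00/0.2868 = 3.487 rad/s².
ω = αt ⇒ t = ω/α = 100/3.487 = 28.68 s.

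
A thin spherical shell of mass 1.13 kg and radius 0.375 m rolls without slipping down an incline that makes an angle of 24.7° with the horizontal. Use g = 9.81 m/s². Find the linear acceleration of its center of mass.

Translation along the incline: Mg sinθ − f = Ma.
Rotation about the center: fR = Iα with I = (2/3)MR². No-slip gives a = αR, so f = (I/R²)a = (2/3)M a.
Substituting: Mg sinθ = (1 + 0.6667)Ma, so a = g sinθ/(1 + 0.6667) = (9.81) sin 24.7° / 1.667 = 2.460 m/s².

a ≈ 2.46 m/s²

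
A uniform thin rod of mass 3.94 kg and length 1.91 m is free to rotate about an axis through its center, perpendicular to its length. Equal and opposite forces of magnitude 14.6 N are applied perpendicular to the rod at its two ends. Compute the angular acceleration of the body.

α ≈ 23.3 rad/s²

I = (1/12)ML² = (1/12)(3.94)(1.91)² = 1.198 kg·m².
The couple gives τ = F·(L/2) + F·(L/2) = F L = (14.6)(1.91) = 27.89 N·m.
From τ = Iα: α = 27.89/1.198 = 23.28 rad/s².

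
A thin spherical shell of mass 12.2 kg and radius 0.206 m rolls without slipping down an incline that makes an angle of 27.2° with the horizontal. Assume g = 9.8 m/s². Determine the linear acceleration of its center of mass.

a ≈ 2.69 m/s²

Translation along the incline: Mg sinθ − f = Ma.
Rotation about the center: fR = Iα with I = (2/3)MR². No-slip gives a = αR, so f = (I/R²)a = (2/3)M a.
Substituting: Mg sinθ = (1 + 0.6667)Ma, so a = g sinθ/(1 + 0.6667) = (9.8) sin 27.2° / 1.667 = 2.688 m/s².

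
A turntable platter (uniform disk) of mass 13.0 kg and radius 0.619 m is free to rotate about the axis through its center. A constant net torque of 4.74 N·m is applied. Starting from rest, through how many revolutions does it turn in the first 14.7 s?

≈ 32.7 revolutions

I = ½MR² = (1/2)(13.0)(0.619)² = 2.491 kg·m².
α = τ/I = 4.74/2.491 = 1.903 rad/s².
θ = ½αt² = ½(1.903)(14.7)² = 205.6 rad.
Revolutions = θ/(2π) = 32.73.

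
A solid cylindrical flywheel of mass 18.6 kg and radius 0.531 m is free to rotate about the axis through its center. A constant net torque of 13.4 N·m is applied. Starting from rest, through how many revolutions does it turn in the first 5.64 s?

I = ½MR² = (1/2)(18.6)(0.531)² = 2.622 kg·m².
α = τ/I = 13.4/2.622 = 5.110 rad/s².
θ = ½αt² = ½(5.110)(5.64)² = 81.28 rad.
Revolutions = θ/(2π) = 12.94.

≈ 12.9 revolutions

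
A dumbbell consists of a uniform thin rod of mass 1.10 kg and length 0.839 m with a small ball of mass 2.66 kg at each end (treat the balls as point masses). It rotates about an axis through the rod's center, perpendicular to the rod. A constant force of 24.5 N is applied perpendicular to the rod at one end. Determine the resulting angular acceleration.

α ≈ 10.3 rad/s²

I_rod = (1/12)ML² = (1/12)(1.10)(0.839)² = 0.06453 kg·m².
I_balls = 2·m·(L/2)² = 2(2.66)(0.4195)² = 0.9362 kg·m².
Total I = 1.001 kg·m².
τ = F·(L/2) = (24.5)(0.419) = 10.28 N·m.
α = τ/I = 10.28/1.001 = 10.27 rad/s².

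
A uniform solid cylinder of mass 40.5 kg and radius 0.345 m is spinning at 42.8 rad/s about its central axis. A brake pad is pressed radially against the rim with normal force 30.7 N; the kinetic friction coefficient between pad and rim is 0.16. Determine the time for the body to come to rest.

t ≈ 60.9 s

I = ½MR² = (1/2)(40.5)(0.345)² = 2.410 kg·m².
Friction force f = μN = (0.16)(30.7) = 4.912 N at the rim; torque magnitude τ = fR = 1.695 N·m, opposing ω.
|α| = τ/I = 1.695/2.410 = 0.7031 rad/s² (deceleration).
0 = ω₀ − |α|t ⇒ t = ω₀/|α| = 42.8/0.7031 = 60.87 s.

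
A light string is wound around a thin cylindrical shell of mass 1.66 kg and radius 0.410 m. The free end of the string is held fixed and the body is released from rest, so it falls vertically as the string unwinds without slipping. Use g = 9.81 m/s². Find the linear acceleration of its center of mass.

Translation: Mg − T = Ma. Rotation about the center: TR = Iα with I = MR².
With a = αR: T = (I/R²)a = M a, so Mg = (1 + 1.000)Ma.
a = g/(1 + 1.000) = 9.81/2.000 = 4.905 m/s².

a ≈ 4.91 m/s²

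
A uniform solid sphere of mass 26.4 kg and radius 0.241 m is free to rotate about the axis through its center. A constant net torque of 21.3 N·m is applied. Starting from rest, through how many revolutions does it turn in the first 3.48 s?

≈ 33.5 revolutions

I = (2/5)MR² = (2/5)(26.4)(0.241)² = 0.6133 kg·m².
α = τ/I = 21.3/0.6133 = 34.73 rad/s².
θ = ½αt² = ½(34.73)(3.48)² = 210.3 rad.
Revolutions = θ/(2π) = 33.47.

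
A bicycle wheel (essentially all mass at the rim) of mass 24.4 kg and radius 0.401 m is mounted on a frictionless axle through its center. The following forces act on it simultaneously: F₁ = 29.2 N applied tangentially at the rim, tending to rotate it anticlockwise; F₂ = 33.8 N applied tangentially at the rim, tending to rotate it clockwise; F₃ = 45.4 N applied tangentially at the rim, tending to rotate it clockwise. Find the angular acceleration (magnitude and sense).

I = MR² = (24.4)(0.401)² = 3.924 kg·m².
Taking anticlockwise as positive: τ₁ = +(29.2)(0.401) = +11.71 N·m; τ₂ = −(33.8)(0.401) = −13.55 N·m; τ₃ = −(45.4)(0.401) = −18.21 N·m.
Net torque τ = -20.05 N·m.
α = τ/I = -20.05/3.924 = -5.110 rad/s².

α ≈ 5.11 rad/s², clockwise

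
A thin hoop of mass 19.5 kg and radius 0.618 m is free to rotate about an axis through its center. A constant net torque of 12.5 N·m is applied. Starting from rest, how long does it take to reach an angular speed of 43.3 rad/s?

t ≈ 25.8 s

I = MR² = (19.5)(0.618)² = 7.448 kg·m².
α = τ/I = 12.5/7.448 = 1.678 rad/s².
ω = αt ⇒ t = ω/α = 43.3/1.678 = 25.80 s.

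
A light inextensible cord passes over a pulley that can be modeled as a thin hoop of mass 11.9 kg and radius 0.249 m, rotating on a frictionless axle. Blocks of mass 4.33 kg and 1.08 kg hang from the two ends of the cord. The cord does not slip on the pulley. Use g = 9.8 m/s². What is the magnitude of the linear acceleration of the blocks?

a ≈ 1.84 m/s²

I = MR² = (11.9)(0.249)² = 0.7378 kg·m².
Heavier block: m₁g − T₁ = m₁a. Lighter block: T₂ − m₂g = m₂a.
Pulley: (T₁ − T₂)R = Iα = I(a/R), so T₁ − T₂ = (I/R²)a = 1·M_p a = 11.90·a.
Adding the three: (m₁ − m₂)g = (m₁ + m₂ + 11.90)a, so a = (4.33 − 1.08)(9.8)/(4.33 + 1.08 + 11.90) = 1.840 m/s².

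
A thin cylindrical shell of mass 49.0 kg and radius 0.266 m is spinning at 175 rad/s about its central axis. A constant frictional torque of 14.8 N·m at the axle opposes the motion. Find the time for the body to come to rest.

t ≈ 41.0 s

I = MR² = (49.0)(0.266)² = 3.467 kg·m².
The net torque has magnitude 14.8 N·m, opposing ω.
|α| = τ/I = 14.80/3.467 = 4.269 rad/s² (deceleration).
0 = ω₀ − |α|t ⇒ t = ω₀/|α| = 175/4.269 = 41.00 s.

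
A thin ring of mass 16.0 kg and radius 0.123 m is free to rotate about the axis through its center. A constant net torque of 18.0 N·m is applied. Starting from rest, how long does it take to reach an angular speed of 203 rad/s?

I = MR² = (16.0)(0.123)² = 0.2421 kg·m².
α = τ/I = 18.0/0.2421 = 74.36 rad/s².
ω = αt ⇒ t = ω/α = 203/74.36 = 2.730 s.

t ≈ 2.73 s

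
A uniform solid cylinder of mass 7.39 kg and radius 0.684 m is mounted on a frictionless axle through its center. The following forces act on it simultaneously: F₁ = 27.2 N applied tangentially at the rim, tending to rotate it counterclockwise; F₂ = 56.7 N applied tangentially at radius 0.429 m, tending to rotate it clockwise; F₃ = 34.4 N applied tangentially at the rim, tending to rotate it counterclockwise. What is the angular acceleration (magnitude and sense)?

α ≈ 10.3 rad/s², counterclockwise

I = ½MR² = (1/2)(7.39)(0.684)² = 1.729 kg·m².
Taking counterclockwise as positive: τ₁ = +(27.2)(0.684) = +18.60 N·m; τ₂ = −(56.7)(0.429) = −24.32 N·m; τ₃ = +(34.4)(0.684) = +23.53 N·m.
Net torque τ = 17.81 N·m.
α = τ/I = 17.81/1.729 = 10.30 rad/s².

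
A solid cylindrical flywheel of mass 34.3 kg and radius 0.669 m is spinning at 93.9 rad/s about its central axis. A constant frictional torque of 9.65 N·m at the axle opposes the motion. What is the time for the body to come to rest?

I = ½MR² = (1/2)(34.3)(0.669)² = 7.676 kg·m².
The net torque has magnitude 9.65 N·m, opposing ω.
|α| = τ/I = 9.650/7.676 = 1.257 rad/s² (deceleration).
0 = ω₀ − |α|t ⇒ t = ω₀/|α| = 93.9/1.257 = 74.69 s.

t ≈ 74.7 s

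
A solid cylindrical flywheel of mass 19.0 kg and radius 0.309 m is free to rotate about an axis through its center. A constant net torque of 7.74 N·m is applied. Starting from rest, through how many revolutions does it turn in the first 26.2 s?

I = ½MR² = (1/2)(19.0)(0.309)² = 0.9071 kg·m².
α = τ/I = 7.74/0.9071 = 8.533 rad/s².
θ = ½αt² = ½(8.533)(26.2)² = 2929 rad.
Revolutions = θ/(2π) = 466.1.

≈ 466 revolutions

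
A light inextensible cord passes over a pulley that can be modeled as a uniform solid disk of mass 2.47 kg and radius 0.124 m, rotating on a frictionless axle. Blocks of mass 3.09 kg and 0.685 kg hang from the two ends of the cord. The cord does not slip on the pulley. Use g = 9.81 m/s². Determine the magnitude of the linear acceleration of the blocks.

I = ½MR² = (1/2)(2.47)(0.124)² = 0.01899 kg·m².
Heavier block: m₁g − T₁ = m₁a. Lighter block: T₂ − m₂g = m₂a.
Pulley: (T₁ − T₂)R = Iα = I(a/R), so T₁ − T₂ = (I/R²)a = (1/2)M_p a = 1.235·a.
Adding the three: (m₁ − m₂)g = (m₁ + m₂ + 1.235)a, so a = (3.09 − 0.685)(9.81)/(3.09 + 0.685 + 1.235) = 4.709 m/s².

a ≈ 4.71 m/s²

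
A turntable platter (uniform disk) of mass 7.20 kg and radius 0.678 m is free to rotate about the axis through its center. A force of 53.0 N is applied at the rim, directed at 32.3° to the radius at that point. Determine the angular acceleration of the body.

α ≈ 11.6 rad/s²

I = ½MR² = (1/2)(7.20)(0.678)² = 1.655 kg·m².
Only the tangential component produces torque: τ = F R sinθ = (53.0)(0.678) sin 32.3° = 19.20 N·m.
From τ = Iα: α = 19.20/1.655 = 11.60 rad/s².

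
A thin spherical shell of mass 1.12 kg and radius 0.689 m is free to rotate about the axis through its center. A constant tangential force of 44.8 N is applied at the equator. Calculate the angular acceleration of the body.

α ≈ 87.1 rad/s²

I = (2/3)MR² = (2/3)(1.12)(0.689)² = 0.3545 kg·m².
τ = F R = (44.8)(0.689) = 30.87 N·m.
From τ = Iα: α = 30.87/0.3545 = 87.08 rad/s².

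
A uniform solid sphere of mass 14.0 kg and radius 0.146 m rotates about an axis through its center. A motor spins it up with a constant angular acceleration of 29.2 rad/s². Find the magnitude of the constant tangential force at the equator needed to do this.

I = (2/5)MR² = (2/5)(14.0)(0.146)² = 0.1194 kg·m².
The required torque is τ = Iα = (0.1194)(29.20) = 3.486 N·m.
A tangential force at the equator gives τ = FR, so F = τ/R = 3.486/0.146 = 23.87 N.

F ≈ 23.9 N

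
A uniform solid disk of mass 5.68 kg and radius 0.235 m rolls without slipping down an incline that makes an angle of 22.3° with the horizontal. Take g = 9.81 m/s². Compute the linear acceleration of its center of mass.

Translation along the incline: Mg sinθ − f = Ma.
Rotation about the center: fR = Iα with I = ½MR². No-slip gives a = αR, so f = (I/R²)a = (1/2)M a.
Substituting: Mg sinθ = (1 + 0.5000)Ma, so a = g sinθ/(1 + 0.5000) = (9.81) sin 22.3° / 1.500 = 2.482 m/s².

a ≈ 2.48 m/s²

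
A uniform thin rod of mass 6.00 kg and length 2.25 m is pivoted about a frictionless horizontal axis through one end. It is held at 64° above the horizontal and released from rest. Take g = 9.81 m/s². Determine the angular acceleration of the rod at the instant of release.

About the pivot, I = (1/3)ML² = (1/3)(6.00)(2.25)² = 10.12 kg·m².
The weight acts at the center, a distance L/2 = 1.125 m from the pivot; τ = Mg(L/2) cos 64° = 29.03 N·m.
α = τ/I = 29.03/10.12 = 2.867 rad/s².

α ≈ 2.87 rad/s²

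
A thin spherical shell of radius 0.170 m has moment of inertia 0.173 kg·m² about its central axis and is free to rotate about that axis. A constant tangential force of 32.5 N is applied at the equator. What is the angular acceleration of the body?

α ≈ 31.9 rad/s²

τ = F R = (32.5)(0.170) = 5.525 N·m.
From τ = Iα: α = 5.525/0.1730 = 31.94 rad/s².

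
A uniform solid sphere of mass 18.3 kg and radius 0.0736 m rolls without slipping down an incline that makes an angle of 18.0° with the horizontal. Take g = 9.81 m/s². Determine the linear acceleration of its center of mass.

a ≈ 2.17 m/s²

Translation along the incline: Mg sinθ − f = Ma.
Rotation about the center: fR = Iα with I = (2/5)MR². No-slip gives a = αR, so f = (I/R²)a = (2/5)M a.
Substituting: Mg sinθ = (1 + 0.4000)Ma, so a = g sinθ/(1 + 0.4000) = (9.81) sin 18.0° / 1.400 = 2.165 m/s².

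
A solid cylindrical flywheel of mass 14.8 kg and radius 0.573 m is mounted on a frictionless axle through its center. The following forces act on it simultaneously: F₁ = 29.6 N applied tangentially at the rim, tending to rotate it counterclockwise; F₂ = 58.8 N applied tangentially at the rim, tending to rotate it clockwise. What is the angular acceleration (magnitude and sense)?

α ≈ 6.89 rad/s², clockwise

I = ½MR² = (1/2)(14.8)(0.573)² = 2.430 kg·m².
Taking counterclockwise as positive: τ₁ = +(29.6)(0.573) = +16.96 N·m; τ₂ = −(58.8)(0.573) = −33.69 N·m.
Net torque τ = -16.73 N·m.
α = τ/I = -16.73/2.430 = -6.886 rad/s².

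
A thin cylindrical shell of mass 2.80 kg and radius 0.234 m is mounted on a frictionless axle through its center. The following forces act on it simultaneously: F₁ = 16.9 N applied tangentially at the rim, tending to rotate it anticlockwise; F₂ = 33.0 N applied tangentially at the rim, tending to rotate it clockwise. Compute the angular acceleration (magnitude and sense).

α ≈ 24.6 rad/s², clockwise

I = MR² = (2.80)(0.234)² = 0.1533 kg·m².
Taking anticlockwise as positive: τ₁ = +(16.9)(0.234) = +3.955 N·m; τ₂ = −(33.0)(0.234) = −7.722 N·m.
Net torque τ = -3.767 N·m.
α = τ/I = -3.767/0.1533 = -24.57 rad/s².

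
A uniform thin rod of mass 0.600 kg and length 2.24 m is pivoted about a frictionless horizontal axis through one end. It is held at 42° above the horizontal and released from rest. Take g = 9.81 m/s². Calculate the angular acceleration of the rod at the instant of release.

α ≈ 4.88 rad/s²

About the pivot, I = (1/3)ML² = (1/3)(0.600)(2.24)² = 1.004 kg·m².
The weight acts at the center, a distance L/2 = 1.120 m from the pivot; τ = Mg(L/2) cos 42° = 4.899 N·m.
α = τ/I = 4.899/1.004 = 4.882 rad/s².
(Equivalently α = (3g/(2L)) cos 42° = 4.882 rad/s².)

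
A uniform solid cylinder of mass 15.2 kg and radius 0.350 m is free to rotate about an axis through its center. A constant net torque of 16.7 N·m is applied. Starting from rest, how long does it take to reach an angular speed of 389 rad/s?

t ≈ 21.7 s

I = ½MR² = (1/2)(15.2)(0.350)² = 0.9310 kg·m².
α = τ/I = 16.7/0.9310 = 17.94 rad/s².
ω = αt ⇒ t = ω/α = 389/17.94 = 21.69 s.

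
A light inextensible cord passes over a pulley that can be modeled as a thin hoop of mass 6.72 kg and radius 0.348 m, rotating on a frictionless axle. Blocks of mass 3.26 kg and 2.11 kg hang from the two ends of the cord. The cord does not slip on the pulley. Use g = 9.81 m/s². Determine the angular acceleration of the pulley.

I = MR² = (6.72)(0.348)² = 0.8138 kg·m².
Heavier block: m₁g − T₁ = m₁a. Lighter block: T₂ − m₂g = m₂a.
Pulley: (T₁ − T₂)R = Iα = I(a/R), so T₁ − T₂ = (I/R²)a = 1·M_p a = 6.720·a.
Adding the three: (m₁ − m₂)g = (m₁ + m₂ + 6.720)a, so a = (3.26 − 2.11)(9.81)/(3.26 + 2.11 + 6.720) = 0.9331 m/s².
α = a/R = 0.9331/0.348 = 2.681 rad/s².

α ≈ 2.68 rad/s²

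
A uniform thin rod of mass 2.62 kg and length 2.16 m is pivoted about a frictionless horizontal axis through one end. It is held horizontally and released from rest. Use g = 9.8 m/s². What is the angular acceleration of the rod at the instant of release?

α ≈ 6.81 rad/s²

About the pivot, I = (1/3)ML² = (1/3)(2.62)(2.16)² = 4.075 kg·m².
The weight acts at the center, a distance L/2 = 1.080 m from the pivot; τ = Mg(L/2) = 27.73 N·m.
α = τ/I = 27.73/4.075 = 6.806 rad/s².
(Equivalently α = (3g/(2L)) = 6.806 rad/s².)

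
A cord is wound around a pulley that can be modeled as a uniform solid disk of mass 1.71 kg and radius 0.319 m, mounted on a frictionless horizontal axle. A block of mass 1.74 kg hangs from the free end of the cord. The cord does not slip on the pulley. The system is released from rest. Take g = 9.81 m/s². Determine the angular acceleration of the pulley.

α ≈ 20.6 rad/s²

I = ½MR² = (1/2)(1.71)(0.319)² = 0.08701 kg·m².
Block: mg − T = ma. Pulley: TR = Iα. No-slip: a = αR, so T = (I/R²)a = 0.8550·a.
Then mg = (m + 0.8550)a, so a = (1.74)(9.81)/(1.74 + 0.8550) = 6.578 m/s².
α = a/R = 6.578/0.319 = 20.62 rad/s².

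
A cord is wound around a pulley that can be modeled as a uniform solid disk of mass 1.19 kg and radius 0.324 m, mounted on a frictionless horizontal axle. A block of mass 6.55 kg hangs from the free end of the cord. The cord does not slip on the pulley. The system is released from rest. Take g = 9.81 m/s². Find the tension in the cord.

T ≈ 5.35 N

I = ½MR² = (1/2)(1.19)(0.324)² = 0.06246 kg·m².
Block: mg − T = ma. Pulley: TR = Iα. No-slip: a = αR, so T = (I/R²)a = 0.5950·a.
Then mg = (m + 0.5950)a, so a = (6.55)(9.81)/(6.55 + 0.5950) = 8.993 m/s².
T = 0.5950·a = 5.351 N.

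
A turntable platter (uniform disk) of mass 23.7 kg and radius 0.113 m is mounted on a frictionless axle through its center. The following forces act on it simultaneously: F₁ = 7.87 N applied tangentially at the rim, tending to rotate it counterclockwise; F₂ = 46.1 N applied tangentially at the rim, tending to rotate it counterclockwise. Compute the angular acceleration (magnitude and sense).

I = ½MR² = (1/2)(23.7)(0.113)² = 0.1513 kg·m².
Taking counterclockwise as positive: τ₁ = +(7.87)(0.113) = +0.8893 N·m; τ₂ = +(46.1)(0.113) = +5.209 N·m.
Net torque τ = 6.099 N·m.
α = τ/I = 6.099/0.1513 = 40.30 rad/s².

α ≈ 40.3 rad/s², counterclockwise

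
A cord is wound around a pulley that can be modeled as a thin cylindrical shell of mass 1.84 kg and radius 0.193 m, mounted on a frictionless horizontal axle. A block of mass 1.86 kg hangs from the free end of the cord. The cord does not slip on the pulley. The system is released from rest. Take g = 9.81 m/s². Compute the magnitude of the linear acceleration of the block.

I = MR² = (1.84)(0.193)² = 0.06854 kg·m².
Block: mg − T = ma. Pulley: TR = Iα. No-slip: a = αR, so T = (I/R²)a = 1.840·a.
Then mg = (m + 1.840)a, so a = (1.86)(9.81)/(1.86 + 1.840) = 4.932 m/s².

a ≈ 4.93 m/s²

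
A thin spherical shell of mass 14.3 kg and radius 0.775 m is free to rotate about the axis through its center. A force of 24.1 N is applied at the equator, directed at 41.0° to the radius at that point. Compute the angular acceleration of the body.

α ≈ 2.14 rad/s²

I = (2/3)MR² = (2/3)(14.3)(0.775)² = 5.726 kg·m².
Only the tangential component produces torque: τ = F R sinθ = (24.1)(0.775) sin 41.0° = 12.25 N·m.
Newton's second law for rotation, τ = Iα, gives α = τ/I = 12.25/5.726 = 2.140 rad/s².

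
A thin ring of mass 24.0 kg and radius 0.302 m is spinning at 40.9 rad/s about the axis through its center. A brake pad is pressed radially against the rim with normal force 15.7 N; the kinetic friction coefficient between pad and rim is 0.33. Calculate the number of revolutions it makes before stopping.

I = MR² = (24.0)(0.302)² = 2.189 kg·m².
Friction force f = μN = (0.33)(15.7) = 5.181 N at the rim; torque magnitude τ = fR = 1.565 N·m, opposing ω.
|α| = τ/I = 1.565/2.189 = 0.7148 rad/s² (deceleration).
ω² = ω₀² − 2|α|θ with ω = 0 ⇒ θ = ω₀²/(2|α|) = 1170 rad = 186.2 rev.

≈ 186 revolutions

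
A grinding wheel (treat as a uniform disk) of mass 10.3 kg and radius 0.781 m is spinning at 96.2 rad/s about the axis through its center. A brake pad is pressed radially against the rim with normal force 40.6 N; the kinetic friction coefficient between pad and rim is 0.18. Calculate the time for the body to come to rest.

I = ½MR² = (1/2)(10.3)(0.781)² = 3.141 kg·m².
Friction force f = μN = (0.18)(40.6) = 7.308 N at the rim; torque magnitude τ = fR = 5.708 N·m, opposing ω.
|α| = τ/I = 5.708/3.141 = 1.817 rad/s² (deceleration).
0 = ω₀ − |α|t ⇒ t = ω₀/|α| = 96.2/1.817 = 52.95 s.

t ≈ 52.9 s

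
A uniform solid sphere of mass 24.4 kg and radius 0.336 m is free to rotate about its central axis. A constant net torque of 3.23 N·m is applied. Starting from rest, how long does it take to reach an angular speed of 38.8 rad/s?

I = (2/5)MR² = (2/5)(24.4)(0.336)² = 1.102 kg·m².
α = τ/I = 3.23/1.102 = 2.931 rad/s².
ω = αt ⇒ t = ω/α = 38.8/2.931 = 13.24 s.

t ≈ 13.2 s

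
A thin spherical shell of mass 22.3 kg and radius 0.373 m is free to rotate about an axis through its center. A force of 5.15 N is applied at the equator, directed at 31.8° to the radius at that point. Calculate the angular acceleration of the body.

I = (2/3)MR² = (2/3)(22.3)(0.373)² = 2.068 kg·m².
Only the tangential component produces torque: τ = F R sinθ = (5.15)(0.373) sin 31.8° = 1.012 N·m.
Newton's second law for rotation, τ = Iα, gives α = τ/I = 1.012/2.068 = 0.4894 rad/s².

α ≈ 0.489 rad/s²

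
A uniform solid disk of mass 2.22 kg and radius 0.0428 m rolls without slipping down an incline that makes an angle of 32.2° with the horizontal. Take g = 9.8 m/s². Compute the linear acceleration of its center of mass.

a ≈ 3.48 m/s²

Translation along the incline: Mg sinθ − f = Ma.
Rotation about the center: fR = Iα with I = ½MR². No-slip gives a = αR, so f = (I/R²)a = (1/2)M a.
Substituting: Mg sinθ = (1 + 0.5000)Ma, so a = g sinθ/(1 + 0.5000) = (9.8) sin 32.2° / 1.500 = 3.481 m/s².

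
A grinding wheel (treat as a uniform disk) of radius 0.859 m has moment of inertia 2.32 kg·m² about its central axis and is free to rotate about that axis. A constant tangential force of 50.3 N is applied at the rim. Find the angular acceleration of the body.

τ = F R = (50.3)(0.859) = 43.21 N·m.
From τ = Iα: α = 43.21/2.320 = 18.62 rad/s².

α ≈ 18.6 rad/s²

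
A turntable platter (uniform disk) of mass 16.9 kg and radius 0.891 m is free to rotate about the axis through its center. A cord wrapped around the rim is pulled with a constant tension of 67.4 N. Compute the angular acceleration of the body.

α ≈ 8.95 rad/s²

I = ½MR² = (1/2)(16.9)(0.891)² = 6.708 kg·m².
τ = F R = (67.4)(0.891) = 60.05 N·m.
Newton's second law for rotation, τ = Iα, gives α = τ/I = 60.05/6.708 = 8.952 rad/s².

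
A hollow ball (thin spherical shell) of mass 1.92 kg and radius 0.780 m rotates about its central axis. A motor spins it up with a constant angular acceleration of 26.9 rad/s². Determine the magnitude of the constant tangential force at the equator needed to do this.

I = (2/3)MR² = (2/3)(1.92)(0.780)² = 0.7788 kg·m².
The required torque is τ = Iα = (0.7788)(26.90) = 20.95 N·m.
A tangential force at the equator gives τ = FR, so F = τ/R = 20.95/0.780 = 26.86 N.

F ≈ 26.9 N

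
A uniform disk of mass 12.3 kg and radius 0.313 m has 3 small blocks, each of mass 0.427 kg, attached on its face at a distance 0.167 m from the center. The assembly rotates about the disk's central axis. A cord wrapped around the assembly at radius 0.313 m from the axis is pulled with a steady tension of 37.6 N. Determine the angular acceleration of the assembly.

I_disk = ½MR² = ½(12.3)(0.313)² = 0.6025 kg·m².
I_blocks = 3·m·r² = 3(0.427)(0.167)² = 0.03573 kg·m².
Total I = 0.6382 kg·m².
τ = F r = (37.6)(0.313) = 11.77 N·m.
α = τ/I = 11.77/0.6382 = 18.44 rad/s².

α ≈ 18.4 rad/s²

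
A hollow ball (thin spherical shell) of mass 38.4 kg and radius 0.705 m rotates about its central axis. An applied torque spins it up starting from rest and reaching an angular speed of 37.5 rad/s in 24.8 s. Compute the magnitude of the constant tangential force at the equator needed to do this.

I = (2/3)MR² = (2/3)(38.4)(0.705)² = 12.72 kg·m².
α = Δω/Δt = (37.5 − 0)/24.8 = 1.512 rad/s².
The required torque is τ = Iα = (12.72)(1.512) = 19.24 N·m.
A tangential force at the equator gives τ = FR, so F = τ/R = 19.24/0.705 = 27.29 N.

F ≈ 27.3 N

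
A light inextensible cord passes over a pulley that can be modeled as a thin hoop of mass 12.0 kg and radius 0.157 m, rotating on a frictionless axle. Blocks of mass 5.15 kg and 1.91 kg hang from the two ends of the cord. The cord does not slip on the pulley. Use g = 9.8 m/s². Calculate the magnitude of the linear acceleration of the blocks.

a ≈ 1.67 m/s²

I = MR² = (12.0)(0.157)² = 0.2958 kg·m².
Heavier block: m₁g − T₁ = m₁a. Lighter block: T₂ − m₂g = m₂a.
Pulley: (T₁ − T₂)R = Iα = I(a/R), so T₁ − T₂ = (I/R²)a = 1·M_p a = 12.00·a.
Adding the three: (m₁ − m₂)g = (m₁ + m₂ + 12.00)a, so a = (5.15 − 1.91)(9.8)/(5.15 + 1.91 + 12.00) = 1.666 m/s².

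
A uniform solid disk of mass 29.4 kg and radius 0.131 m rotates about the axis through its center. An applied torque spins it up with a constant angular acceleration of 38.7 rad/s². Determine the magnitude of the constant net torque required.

τ ≈ 9.76 N·m

I = ½MR² = (1/2)(29.4)(0.131)² = 0.2523 kg·m².
τ = Iα = (0.2523)(38.70) = 9.763 N·m.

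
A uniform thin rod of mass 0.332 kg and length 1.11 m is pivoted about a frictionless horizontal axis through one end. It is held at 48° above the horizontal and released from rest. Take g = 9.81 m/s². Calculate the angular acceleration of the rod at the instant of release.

α ≈ 8.87 rad/s²

About the pivot, I = (1/3)ML² = (1/3)(0.332)(1.11)² = 0.1364 kg·m².
The weight acts at the center, a distance L/2 = 0.5550 m from the pivot; τ = Mg(L/2) cos 48° = 1.210 N·m.
α = τ/I = 1.210/0.1364 = 8.871 rad/s².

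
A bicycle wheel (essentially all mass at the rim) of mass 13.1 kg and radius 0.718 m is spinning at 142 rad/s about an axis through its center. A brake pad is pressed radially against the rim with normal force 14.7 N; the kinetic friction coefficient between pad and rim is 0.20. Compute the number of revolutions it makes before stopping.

≈ 5130 revolutions

I = MR² = (13.1)(0.718)² = 6.753 kg·m².
Friction force f = μN = (0.20)(14.7) = 2.940 N at the rim; torque magnitude τ = fR = 2.111 N·m, opposing ω.
|α| = τ/I = 2.111/6.753 = 0.3126 rad/s² (deceleration).
ω² = ω₀² − 2|α|θ with ω = 0 ⇒ θ = ω₀²/(2|α|) = 32250 rad = 5134 rev.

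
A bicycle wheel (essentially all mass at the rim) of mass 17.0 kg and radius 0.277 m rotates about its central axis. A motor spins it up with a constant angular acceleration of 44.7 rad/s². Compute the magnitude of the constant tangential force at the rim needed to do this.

F ≈ 210 N

I = MR² = (17.0)(0.277)² = 1.304 kg·m².
The required torque is τ = Iα = (1.304)(44.70) = 58.31 N·m.
A tangential force at the rim gives τ = FR, so F = τ/R = 58.31/0.277 = 210.5 N.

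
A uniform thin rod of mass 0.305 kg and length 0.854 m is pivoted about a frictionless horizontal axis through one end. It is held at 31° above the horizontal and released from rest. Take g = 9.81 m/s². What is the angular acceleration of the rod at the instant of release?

α ≈ 14.8 rad/s²

About the pivot, I = (1/3)ML² = (1/3)(0.305)(0.854)² = 0.07415 kg·m².
The weight acts at the center, a distance L/2 = 0.4270 m from the pivot; τ = Mg(L/2) cos 31° = 1.095 N·m.
α = τ/I = 1.095/0.07415 = 14.77 rad/s².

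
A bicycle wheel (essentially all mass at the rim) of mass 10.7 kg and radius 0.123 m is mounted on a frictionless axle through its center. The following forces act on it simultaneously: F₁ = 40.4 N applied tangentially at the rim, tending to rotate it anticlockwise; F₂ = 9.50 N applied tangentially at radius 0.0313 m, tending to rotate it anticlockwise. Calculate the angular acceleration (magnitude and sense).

α ≈ 32.5 rad/s², anticlockwise

I = MR² = (10.7)(0.123)² = 0.1619 kg·m².
Taking anticlockwise as positive: τ₁ = +(40.4)(0.123) = +4.969 N·m; τ₂ = +(9.50)(0.0313) = +0.2974 N·m.
Net torque τ = 5.267 N·m.
α = τ/I = 5.267/0.1619 = 32.53 rad/s².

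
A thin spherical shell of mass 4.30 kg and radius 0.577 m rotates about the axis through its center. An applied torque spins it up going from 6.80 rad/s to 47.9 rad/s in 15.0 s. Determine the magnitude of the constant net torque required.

τ ≈ 2.62 N·m

I = (2/3)MR² = (2/3)(4.30)(0.577)² = 0.9544 kg·m².
α = Δω/Δt = (47.9 − 6.80)/15.0 = 2.740 rad/s².
τ = Iα = (0.9544)(2.740) = 2.615 N·m.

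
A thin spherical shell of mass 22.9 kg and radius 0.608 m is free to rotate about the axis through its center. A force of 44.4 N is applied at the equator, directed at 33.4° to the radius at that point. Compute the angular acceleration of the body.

α ≈ 2.63 rad/s²

I = (2/3)MR² = (2/3)(22.9)(0.608)² = 5.644 kg·m².
Only the tangential component produces torque: τ = F R sinθ = (44.4)(0.608) sin 33.4° = 14.86 N·m.
Newton's second law for rotation, τ = Iα, gives α = τ/I = 14.86/5.644 = 2.633 rad/s².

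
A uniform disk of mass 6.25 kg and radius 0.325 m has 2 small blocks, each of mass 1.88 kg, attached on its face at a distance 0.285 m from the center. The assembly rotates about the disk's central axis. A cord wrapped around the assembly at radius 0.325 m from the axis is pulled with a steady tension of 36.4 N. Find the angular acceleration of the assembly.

α ≈ 18.6 rad/s²

I_disk = ½MR² = ½(6.25)(0.325)² = 0.3301 kg·m².
I_blocks = 2·m·r² = 2(1.88)(0.285)² = 0.3054 kg·m².
Total I = 0.6355 kg·m².
τ = F r = (36.4)(0.325) = 11.83 N·m.
α = τ/I = 11.83/0.6355 = 18.62 rad/s².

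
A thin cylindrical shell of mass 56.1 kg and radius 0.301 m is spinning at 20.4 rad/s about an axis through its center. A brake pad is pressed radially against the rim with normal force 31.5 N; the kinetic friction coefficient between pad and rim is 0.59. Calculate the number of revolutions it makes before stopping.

≈ 30.1 revolutions

I = MR² = (56.1)(0.301)² = 5.083 kg·m².
Friction force f = μN = (0.59)(31.5) = 18.58 N at the rim; torque magnitude τ = fR = 5.594 N·m, opposing ω.
|α| = τ/I = 5.594/5.083 = 1.101 rad/s² (deceleration).
ω² = ω₀² − 2|α|θ with ω = 0 ⇒ θ = ω₀²/(2|α|) = 189.1 rad = 30.09 rev.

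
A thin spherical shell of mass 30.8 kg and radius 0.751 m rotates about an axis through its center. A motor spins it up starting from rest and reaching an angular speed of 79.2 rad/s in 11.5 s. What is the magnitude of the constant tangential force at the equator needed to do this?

I = (2/3)MR² = (2/3)(30.8)(0.751)² = 11.58 kg·m².
α = Δω/Δt = (79.2 − 0)/11.5 = 6.887 rad/s².
The required torque is τ = Iα = (11.58)(6.887) = 79.76 N·m.
A tangential force at the equator gives τ = FR, so F = τ/R = 79.76/0.751 = 106.2 N.

F ≈ 106 N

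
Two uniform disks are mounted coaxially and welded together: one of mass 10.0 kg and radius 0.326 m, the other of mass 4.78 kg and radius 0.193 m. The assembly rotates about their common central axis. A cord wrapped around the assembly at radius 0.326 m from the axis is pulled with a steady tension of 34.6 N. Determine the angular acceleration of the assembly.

α ≈ 18.2 rad/s²

I = ½M₁R₁² + ½M₂R₂² = ½(10.0)(0.326)² + ½(4.78)(0.193)² = 0.6204 kg·m².
τ = F r = (34.6)(0.326) = 11.28 N·m.
α = τ/I = 11.28/0.6204 = 18.18 rad/s².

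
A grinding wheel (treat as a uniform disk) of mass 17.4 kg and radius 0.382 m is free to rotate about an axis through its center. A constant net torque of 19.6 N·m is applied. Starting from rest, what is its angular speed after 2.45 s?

I = ½MR² = (1/2)(17.4)(0.382)² = 1.270 kg·m².
α = τ/I = 19.6/1.270 = 15.44 rad/s².
ω = ω₀ + αt = 0 + (15.44)(2.45) = 37.82 rad/s.

ω ≈ 37.8 rad/s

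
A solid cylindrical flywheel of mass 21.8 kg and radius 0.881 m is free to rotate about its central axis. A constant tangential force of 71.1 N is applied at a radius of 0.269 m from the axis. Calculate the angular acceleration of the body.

I = ½MR² = (1/2)(21.8)(0.881)² = 8.460 kg·m².
τ = F·r = (71.1)(0.269) = 19.13 N·m.
Newton's second law for rotation, τ = Iα, gives α = τ/I = 19.13/8.460 = 2.261 rad/s².

α ≈ 2.26 rad/s²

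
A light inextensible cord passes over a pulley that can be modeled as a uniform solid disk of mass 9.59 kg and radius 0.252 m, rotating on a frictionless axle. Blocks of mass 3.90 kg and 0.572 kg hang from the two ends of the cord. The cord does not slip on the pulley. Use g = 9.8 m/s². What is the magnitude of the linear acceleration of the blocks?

I = ½MR² = (1/2)(9.59)(0.252)² = 0.3045 kg·m².
Heavier block: m₁g − T₁ = m₁a. Lighter block: T₂ − m₂g = m₂a.
Pulley: (T₁ − T₂)R = Iα = I(a/R), so T₁ − T₂ = (I/R²)a = (1/2)M_p a = 4.795·a.
Adding the three: (m₁ − m₂)g = (m₁ + m₂ + 4.795)a, so a = (3.90 − 0.572)(9.8)/(3.90 + 0.572 + 4.795) = 3.519 m/s².

a ≈ 3.52 m/s²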